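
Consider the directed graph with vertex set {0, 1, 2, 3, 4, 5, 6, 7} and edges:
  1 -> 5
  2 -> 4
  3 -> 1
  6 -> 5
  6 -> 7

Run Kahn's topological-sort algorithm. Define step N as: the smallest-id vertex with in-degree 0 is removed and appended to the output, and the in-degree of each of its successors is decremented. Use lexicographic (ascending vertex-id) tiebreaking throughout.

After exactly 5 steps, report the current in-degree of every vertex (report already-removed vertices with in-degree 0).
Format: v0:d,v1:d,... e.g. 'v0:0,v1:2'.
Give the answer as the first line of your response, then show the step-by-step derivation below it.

v0:0,v1:0,v2:0,v3:0,v4:0,v5:1,v6:0,v7:1

step 1: output 0; order=[0]; indeg=(0,1,0,0,1,2,0,1)
step 2: output 2; order=[0,2]; indeg=(0,1,0,0,0,2,0,1)
step 3: output 3; order=[0,2,3]; indeg=(0,0,0,0,0,2,0,1)
step 4: output 1; order=[0,2,3,1]; indeg=(0,0,0,0,0,1,0,1)
step 5: output 4; order=[0,2,3,1,4]; indeg=(0,0,0,0,0,1,0,1)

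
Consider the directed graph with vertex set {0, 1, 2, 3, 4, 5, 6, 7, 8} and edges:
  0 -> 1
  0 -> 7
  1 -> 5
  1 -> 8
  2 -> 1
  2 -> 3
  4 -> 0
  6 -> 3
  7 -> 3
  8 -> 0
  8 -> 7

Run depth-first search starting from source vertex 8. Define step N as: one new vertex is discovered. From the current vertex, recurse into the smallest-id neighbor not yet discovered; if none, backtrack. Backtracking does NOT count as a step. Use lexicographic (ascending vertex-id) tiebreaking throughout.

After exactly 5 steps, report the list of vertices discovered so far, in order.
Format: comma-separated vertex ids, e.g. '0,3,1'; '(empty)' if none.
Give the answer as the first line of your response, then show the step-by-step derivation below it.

8,0,1,5,7

step 1: discover 8; path=8; order=8
step 2: discover 0; path=8>0; order=8,0
step 3: discover 1; path=8>0>1; order=8,0,1
step 4: discover 5; path=8>0>1>5; order=8,0,1,5
step 5: discover 7; path=8>0>7; order=8,0,1,5,7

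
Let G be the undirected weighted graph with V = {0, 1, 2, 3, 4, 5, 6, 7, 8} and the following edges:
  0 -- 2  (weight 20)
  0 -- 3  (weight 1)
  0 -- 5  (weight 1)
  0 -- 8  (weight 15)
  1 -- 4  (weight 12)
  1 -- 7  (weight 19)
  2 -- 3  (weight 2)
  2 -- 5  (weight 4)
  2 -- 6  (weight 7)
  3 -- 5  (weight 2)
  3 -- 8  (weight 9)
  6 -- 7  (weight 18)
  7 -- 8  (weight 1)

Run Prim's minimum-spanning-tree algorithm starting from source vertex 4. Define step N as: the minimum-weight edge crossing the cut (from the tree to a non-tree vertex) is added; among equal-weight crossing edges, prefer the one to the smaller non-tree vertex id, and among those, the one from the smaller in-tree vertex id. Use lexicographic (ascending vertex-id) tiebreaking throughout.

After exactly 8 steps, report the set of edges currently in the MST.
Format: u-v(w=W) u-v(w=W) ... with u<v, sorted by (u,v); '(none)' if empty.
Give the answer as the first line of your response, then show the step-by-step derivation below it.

0-3(w=1) 0-5(w=1) 1-4(w=12) 1-7(w=19) 2-3(w=2) 2-6(w=7) 3-8(w=9) 7-8(w=1)

step 1: add edge 1-4 (w=12); MST = {1-4(w=12)}
step 2: add edge 1-7 (w=19); MST = {1-4(w=12) 1-7(w=19)}
step 3: add edge 7-8 (w=1); MST = {1-4(w=12) 1-7(w=19) 7-8(w=1)}
step 4: add edge 3-8 (w=9); MST = {1-4(w=12) 1-7(w=19) 3-8(w=9) 7-8(w=1)}
step 5: add edge 0-3 (w=1); MST = {0-3(w=1) 1-4(w=12) 1-7(w=19) 3-8(w=9) 7-8(w=1)}
step 6: add edge 0-5 (w=1); MST = {0-3(w=1) 0-5(w=1) 1-4(w=12) 1-7(w=19) 3-8(w=9) 7-8(w=1)}
step 7: add edge 2-3 (w=2); MST = {0-3(w=1) 0-5(w=1) 1-4(w=12) 1-7(w=19) 2-3(w=2) 3-8(w=9) 7-8(w=1)}
step 8: add edge 2-6 (w=7); MST = {0-3(w=1) 0-5(w=1) 1-4(w=12) 1-7(w=19) 2-3(w=2) 2-6(w=7) 3-8(w=9) 7-8(w=1)}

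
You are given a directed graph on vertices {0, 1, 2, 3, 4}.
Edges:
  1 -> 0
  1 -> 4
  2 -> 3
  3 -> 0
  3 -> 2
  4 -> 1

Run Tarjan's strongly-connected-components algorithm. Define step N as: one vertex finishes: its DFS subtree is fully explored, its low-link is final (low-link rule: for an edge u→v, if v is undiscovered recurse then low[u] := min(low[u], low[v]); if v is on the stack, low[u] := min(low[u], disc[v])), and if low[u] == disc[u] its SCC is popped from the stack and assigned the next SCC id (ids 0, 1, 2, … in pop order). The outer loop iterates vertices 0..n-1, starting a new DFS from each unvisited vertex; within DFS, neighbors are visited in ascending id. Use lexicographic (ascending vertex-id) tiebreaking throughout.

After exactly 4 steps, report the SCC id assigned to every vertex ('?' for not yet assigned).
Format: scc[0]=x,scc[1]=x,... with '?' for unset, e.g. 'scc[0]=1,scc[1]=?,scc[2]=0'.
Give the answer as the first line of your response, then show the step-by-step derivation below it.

scc[0]=0,scc[1]=1,scc[2]=?,scc[3]=?,scc[4]=1

step 1: low=(low[0]=0,low[1]=?,low[2]=?,low[3]=?,low[4]=?); scc=(scc[0]=0,scc[1]=?,scc[2]=?,scc[3]=?,scc[4]=?)
step 2: low=(low[0]=0,low[1]=1,low[2]=?,low[3]=?,low[4]=1); scc=(scc[0]=0,scc[1]=?,scc[2]=?,scc[3]=?,scc[4]=?)
step 3: low=(low[0]=0,low[1]=1,low[2]=?,low[3]=?,low[4]=1); scc=(scc[0]=0,scc[1]=1,scc[2]=?,scc[3]=?,scc[4]=1)
step 4: low=(low[0]=0,low[1]=1,low[2]=3,low[3]=3,low[4]=1); scc=(scc[0]=0,scc[1]=1,scc[2]=?,scc[3]=?,scc[4]=1)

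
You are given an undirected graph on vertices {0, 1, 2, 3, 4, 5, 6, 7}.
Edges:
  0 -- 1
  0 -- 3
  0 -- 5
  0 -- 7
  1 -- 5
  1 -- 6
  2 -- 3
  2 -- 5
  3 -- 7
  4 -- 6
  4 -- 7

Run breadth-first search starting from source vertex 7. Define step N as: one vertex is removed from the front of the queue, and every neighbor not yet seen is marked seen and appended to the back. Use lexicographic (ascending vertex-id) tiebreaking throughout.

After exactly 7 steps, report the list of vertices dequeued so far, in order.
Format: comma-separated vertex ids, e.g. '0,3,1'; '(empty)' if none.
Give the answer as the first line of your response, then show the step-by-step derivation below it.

7,0,3,4,1,5,2

step 1: dequeue 7; queue=[0,3,4]; order=7
step 2: dequeue 0; queue=[3,4,1,5]; order=7,0
step 3: dequeue 3; queue=[4,1,5,2]; order=7,0,3
step 4: dequeue 4; queue=[1,5,2,6]; order=7,0,3,4
step 5: dequeue 1; queue=[5,2,6]; order=7,0,3,4,1
step 6: dequeue 5; queue=[2,6]; order=7,0,3,4,1,5
step 7: dequeue 2; queue=[6]; order=7,0,3,4,1,5,2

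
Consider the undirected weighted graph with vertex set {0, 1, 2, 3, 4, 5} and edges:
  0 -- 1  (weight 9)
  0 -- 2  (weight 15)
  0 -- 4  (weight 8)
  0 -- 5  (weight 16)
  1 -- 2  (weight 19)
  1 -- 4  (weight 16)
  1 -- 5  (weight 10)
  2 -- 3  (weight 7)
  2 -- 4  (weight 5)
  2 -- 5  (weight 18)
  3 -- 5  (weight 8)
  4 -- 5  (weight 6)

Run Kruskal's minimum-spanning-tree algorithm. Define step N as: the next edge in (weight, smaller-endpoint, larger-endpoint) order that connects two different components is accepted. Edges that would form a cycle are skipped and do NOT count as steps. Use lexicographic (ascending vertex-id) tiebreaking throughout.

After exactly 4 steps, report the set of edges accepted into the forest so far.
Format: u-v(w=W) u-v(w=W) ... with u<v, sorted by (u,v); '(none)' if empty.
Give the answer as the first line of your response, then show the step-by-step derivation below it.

0-4(w=8) 2-3(w=7) 2-4(w=5) 4-5(w=6)

step 1: add edge 2-4 (w=5); MST = {2-4(w=5)}
step 2: add edge 4-5 (w=6); MST = {2-4(w=5) 4-5(w=6)}
step 3: add edge 2-3 (w=7); MST = {2-3(w=7) 2-4(w=5) 4-5(w=6)}
step 4: add edge 0-4 (w=8); MST = {0-4(w=8) 2-3(w=7) 2-4(w=5) 4-5(w=6)}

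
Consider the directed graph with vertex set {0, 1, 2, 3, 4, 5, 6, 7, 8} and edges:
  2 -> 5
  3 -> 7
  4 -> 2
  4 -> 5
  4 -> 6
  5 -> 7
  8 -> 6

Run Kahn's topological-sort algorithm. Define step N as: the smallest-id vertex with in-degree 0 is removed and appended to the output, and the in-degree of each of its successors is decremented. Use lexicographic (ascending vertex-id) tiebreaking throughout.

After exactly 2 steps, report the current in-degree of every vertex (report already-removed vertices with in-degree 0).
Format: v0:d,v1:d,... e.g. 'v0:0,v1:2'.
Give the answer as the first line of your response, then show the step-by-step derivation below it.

v0:0,v1:0,v2:1,v3:0,v4:0,v5:2,v6:2,v7:2,v8:0

step 1: output 0; order=[0]; indeg=(0,0,1,0,0,2,2,2,0)
step 2: output 1; order=[0,1]; indeg=(0,0,1,0,0,2,2,2,0)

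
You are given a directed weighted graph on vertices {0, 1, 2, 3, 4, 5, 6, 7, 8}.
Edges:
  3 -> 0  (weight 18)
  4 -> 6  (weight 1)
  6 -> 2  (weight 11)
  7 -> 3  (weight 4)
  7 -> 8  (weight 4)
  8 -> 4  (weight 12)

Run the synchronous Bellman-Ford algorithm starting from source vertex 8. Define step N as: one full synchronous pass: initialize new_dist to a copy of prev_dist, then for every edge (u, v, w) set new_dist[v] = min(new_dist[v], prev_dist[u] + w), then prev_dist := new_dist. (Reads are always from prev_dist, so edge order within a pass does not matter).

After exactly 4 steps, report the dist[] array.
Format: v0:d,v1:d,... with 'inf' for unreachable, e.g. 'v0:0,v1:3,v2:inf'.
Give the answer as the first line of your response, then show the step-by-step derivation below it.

v0:inf,v1:inf,v2:24,v3:inf,v4:12,v5:inf,v6:13,v7:inf,v8:0

step 1: dist = v0:inf,v1:inf,v2:inf,v3:inf,v4:12,v5:inf,v6:inf,v7:inf,v8:0
step 2: dist = v0:inf,v1:inf,v2:inf,v3:inf,v4:12,v5:inf,v6:13,v7:inf,v8:0
step 3: dist = v0:inf,v1:inf,v2:24,v3:inf,v4:12,v5:inf,v6:13,v7:inf,v8:0
step 4: dist = v0:inf,v1:inf,v2:24,v3:inf,v4:12,v5:inf,v6:13,v7:inf,v8:0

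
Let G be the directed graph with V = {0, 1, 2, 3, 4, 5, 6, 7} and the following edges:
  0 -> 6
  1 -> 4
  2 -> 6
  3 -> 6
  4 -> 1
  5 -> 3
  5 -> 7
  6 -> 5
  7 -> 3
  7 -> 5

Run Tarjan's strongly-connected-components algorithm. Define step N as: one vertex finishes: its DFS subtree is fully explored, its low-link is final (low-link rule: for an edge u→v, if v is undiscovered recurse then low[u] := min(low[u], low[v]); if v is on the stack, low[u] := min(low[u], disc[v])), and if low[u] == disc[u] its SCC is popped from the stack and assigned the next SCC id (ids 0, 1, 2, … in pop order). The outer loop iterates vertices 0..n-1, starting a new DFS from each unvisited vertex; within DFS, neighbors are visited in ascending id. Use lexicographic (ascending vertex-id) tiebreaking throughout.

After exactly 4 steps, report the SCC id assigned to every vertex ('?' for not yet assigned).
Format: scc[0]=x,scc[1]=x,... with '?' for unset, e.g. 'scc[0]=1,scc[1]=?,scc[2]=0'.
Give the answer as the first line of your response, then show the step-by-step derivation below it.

scc[0]=?,scc[1]=?,scc[2]=?,scc[3]=0,scc[4]=?,scc[5]=0,scc[6]=0,scc[7]=0

step 1: low=(low[0]=0,low[1]=?,low[2]=?,low[3]=1,low[4]=?,low[5]=2,low[6]=1,low[7]=?); scc=(scc[0]=?,scc[1]=?,scc[2]=?,scc[3]=?,scc[4]=?,scc[5]=?,scc[6]=?,scc[7]=?)
step 2: low=(low[0]=0,low[1]=?,low[2]=?,low[3]=1,low[4]=?,low[5]=1,low[6]=1,low[7]=2); scc=(scc[0]=?,scc[1]=?,scc[2]=?,scc[3]=?,scc[4]=?,scc[5]=?,scc[6]=?,scc[7]=?)
step 3: low=(low[0]=0,low[1]=?,low[2]=?,low[3]=1,low[4]=?,low[5]=1,low[6]=1,low[7]=2); scc=(scc[0]=?,scc[1]=?,scc[2]=?,scc[3]=?,scc[4]=?,scc[5]=?,scc[6]=?,scc[7]=?)
step 4: low=(low[0]=0,low[1]=?,low[2]=?,low[3]=1,low[4]=?,low[5]=1,low[6]=1,low[7]=2); scc=(scc[0]=?,scc[1]=?,scc[2]=?,scc[3]=0,scc[4]=?,scc[5]=0,scc[6]=0,scc[7]=0)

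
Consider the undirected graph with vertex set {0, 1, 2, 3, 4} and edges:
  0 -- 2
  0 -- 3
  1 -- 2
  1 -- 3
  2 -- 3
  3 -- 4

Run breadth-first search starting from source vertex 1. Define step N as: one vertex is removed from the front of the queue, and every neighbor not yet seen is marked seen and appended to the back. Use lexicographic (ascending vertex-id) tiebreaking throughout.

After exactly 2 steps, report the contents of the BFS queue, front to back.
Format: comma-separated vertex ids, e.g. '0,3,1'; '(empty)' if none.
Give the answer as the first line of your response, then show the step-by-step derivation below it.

3,0

step 1: dequeue 1; queue=[2,3]; order=1
step 2: dequeue 2; queue=[3,0]; order=1,2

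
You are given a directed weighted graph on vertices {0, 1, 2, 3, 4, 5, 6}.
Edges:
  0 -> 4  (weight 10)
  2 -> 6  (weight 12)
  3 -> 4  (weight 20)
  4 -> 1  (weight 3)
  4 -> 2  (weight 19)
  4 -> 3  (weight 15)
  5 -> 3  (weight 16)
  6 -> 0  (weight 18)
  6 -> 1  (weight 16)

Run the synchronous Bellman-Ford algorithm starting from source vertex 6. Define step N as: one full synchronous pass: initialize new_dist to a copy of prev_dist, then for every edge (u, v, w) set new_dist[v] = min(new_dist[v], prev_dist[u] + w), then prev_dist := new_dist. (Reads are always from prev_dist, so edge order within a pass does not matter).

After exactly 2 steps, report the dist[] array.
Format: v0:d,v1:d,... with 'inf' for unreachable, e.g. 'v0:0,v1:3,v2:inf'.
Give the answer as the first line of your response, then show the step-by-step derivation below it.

v0:18,v1:16,v2:inf,v3:inf,v4:28,v5:inf,v6:0

step 1: dist = v0:18,v1:16,v2:inf,v3:inf,v4:inf,v5:inf,v6:0
step 2: dist = v0:18,v1:16,v2:inf,v3:inf,v4:28,v5:inf,v6:0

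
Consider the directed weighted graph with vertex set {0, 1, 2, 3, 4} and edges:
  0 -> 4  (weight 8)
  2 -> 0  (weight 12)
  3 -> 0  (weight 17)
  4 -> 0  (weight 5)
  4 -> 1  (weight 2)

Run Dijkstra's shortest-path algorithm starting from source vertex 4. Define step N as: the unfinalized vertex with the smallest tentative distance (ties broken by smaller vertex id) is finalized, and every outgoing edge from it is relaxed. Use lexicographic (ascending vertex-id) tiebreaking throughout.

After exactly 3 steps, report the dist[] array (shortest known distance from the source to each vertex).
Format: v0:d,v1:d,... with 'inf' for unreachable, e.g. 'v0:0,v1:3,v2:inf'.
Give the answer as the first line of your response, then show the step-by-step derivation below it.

v0:5,v1:2,v2:inf,v3:inf,v4:0

step 1: dist = v0:5,v1:2,v2:inf,v3:inf,v4:0
step 2: dist = v0:5,v1:2,v2:inf,v3:inf,v4:0
step 3: dist = v0:5,v1:2,v2:inf,v3:inf,v4:0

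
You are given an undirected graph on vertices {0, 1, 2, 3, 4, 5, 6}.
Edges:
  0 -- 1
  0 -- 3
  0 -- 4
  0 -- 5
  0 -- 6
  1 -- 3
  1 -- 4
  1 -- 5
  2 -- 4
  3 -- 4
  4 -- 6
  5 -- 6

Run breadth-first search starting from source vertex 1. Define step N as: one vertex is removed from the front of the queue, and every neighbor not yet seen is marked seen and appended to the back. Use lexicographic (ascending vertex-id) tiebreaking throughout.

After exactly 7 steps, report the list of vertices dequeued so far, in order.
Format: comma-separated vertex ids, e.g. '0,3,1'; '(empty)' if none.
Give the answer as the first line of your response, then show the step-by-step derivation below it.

1,0,3,4,5,6,2

step 1: dequeue 1; queue=[0,3,4,5]; order=1
step 2: dequeue 0; queue=[3,4,5,6]; order=1,0
step 3: dequeue 3; queue=[4,5,6]; order=1,0,3
step 4: dequeue 4; queue=[5,6,2]; order=1,0,3,4
step 5: dequeue 5; queue=[6,2]; order=1,0,3,4,5
step 6: dequeue 6; queue=[2]; order=1,0,3,4,5,6
step 7: dequeue 2; queue=[(empty)]; order=1,0,3,4,5,6,2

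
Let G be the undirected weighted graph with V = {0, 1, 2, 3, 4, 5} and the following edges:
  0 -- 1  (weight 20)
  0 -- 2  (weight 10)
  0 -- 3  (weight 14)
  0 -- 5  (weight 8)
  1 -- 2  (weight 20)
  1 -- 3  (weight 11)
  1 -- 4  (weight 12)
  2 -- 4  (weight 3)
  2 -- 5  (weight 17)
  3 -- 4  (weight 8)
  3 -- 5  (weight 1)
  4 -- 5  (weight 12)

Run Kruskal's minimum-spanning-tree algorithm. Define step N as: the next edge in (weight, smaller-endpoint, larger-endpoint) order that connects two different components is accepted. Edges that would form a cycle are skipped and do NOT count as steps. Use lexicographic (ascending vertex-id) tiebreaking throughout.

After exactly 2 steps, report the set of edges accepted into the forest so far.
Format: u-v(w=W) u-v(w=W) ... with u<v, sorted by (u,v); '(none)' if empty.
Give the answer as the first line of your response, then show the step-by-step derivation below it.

2-4(w=3) 3-5(w=1)

step 1: add edge 3-5 (w=1); MST = {3-5(w=1)}
step 2: add edge 2-4 (w=3); MST = {2-4(w=3) 3-5(w=1)}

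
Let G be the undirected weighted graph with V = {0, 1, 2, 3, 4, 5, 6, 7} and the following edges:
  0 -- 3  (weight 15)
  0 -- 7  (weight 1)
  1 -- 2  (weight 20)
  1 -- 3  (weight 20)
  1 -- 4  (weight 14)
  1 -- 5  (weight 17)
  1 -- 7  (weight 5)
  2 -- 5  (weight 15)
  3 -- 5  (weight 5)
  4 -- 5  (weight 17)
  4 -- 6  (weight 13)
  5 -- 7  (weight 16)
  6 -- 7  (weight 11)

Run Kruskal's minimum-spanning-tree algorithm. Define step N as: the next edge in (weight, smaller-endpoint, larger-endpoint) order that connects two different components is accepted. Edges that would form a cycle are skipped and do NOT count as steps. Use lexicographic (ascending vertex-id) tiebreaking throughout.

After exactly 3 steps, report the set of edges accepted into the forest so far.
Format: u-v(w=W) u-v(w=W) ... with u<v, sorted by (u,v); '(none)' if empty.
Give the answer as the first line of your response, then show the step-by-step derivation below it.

0-7(w=1) 1-7(w=5) 3-5(w=5)

step 1: add edge 0-7 (w=1); MST = {0-7(w=1)}
step 2: add edge 1-7 (w=5); MST = {0-7(w=1) 1-7(w=5)}
step 3: add edge 3-5 (w=5); MST = {0-7(w=1) 1-7(w=5) 3-5(w=5)}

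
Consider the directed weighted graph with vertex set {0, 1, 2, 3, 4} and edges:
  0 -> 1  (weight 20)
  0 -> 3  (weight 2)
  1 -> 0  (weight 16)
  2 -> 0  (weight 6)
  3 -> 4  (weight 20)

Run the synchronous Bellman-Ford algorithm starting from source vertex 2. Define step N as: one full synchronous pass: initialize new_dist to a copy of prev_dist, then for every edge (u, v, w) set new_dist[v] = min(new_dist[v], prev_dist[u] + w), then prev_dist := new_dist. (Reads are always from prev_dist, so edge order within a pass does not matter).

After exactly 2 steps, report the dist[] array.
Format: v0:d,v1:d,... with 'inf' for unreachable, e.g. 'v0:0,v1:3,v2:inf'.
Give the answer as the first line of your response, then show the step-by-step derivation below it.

v0:6,v1:26,v2:0,v3:8,v4:inf

step 1: dist = v0:6,v1:inf,v2:0,v3:inf,v4:inf
step 2: dist = v0:6,v1:26,v2:0,v3:8,v4:inf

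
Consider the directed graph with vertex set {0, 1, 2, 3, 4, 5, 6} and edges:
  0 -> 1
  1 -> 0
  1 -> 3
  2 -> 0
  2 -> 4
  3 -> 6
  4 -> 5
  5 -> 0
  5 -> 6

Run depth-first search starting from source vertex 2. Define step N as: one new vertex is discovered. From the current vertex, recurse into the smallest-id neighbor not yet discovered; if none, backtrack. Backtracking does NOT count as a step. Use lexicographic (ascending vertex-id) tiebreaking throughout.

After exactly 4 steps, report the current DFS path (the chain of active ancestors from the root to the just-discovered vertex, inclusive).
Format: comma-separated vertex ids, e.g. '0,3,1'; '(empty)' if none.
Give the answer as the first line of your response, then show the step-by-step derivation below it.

2,0,1,3

step 1: discover 2; path=2; order=2
step 2: discover 0; path=2>0; order=2,0
step 3: discover 1; path=2>0>1; order=2,0,1
step 4: discover 3; path=2>0>1>3; order=2,0,1,3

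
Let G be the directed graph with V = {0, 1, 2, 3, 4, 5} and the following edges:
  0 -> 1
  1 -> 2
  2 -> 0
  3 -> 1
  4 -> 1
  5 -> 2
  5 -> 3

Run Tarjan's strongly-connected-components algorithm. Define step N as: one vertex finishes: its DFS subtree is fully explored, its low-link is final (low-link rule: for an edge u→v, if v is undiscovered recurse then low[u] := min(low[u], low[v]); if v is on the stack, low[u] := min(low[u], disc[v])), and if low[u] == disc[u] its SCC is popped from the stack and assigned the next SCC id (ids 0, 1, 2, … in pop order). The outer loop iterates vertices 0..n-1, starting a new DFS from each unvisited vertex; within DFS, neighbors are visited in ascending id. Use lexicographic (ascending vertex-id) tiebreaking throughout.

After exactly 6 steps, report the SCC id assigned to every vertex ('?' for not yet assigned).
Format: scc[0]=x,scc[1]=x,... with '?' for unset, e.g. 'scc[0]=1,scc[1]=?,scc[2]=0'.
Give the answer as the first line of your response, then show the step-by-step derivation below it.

scc[0]=0,scc[1]=0,scc[2]=0,scc[3]=1,scc[4]=2,scc[5]=3

step 1: low=(low[0]=0,low[1]=1,low[2]=0,low[3]=?,low[4]=?,low[5]=?); scc=(scc[0]=?,scc[1]=?,scc[2]=?,scc[3]=?,scc[4]=?,scc[5]=?)
step 2: low=(low[0]=0,low[1]=0,low[2]=0,low[3]=?,low[4]=?,low[5]=?); scc=(scc[0]=?,scc[1]=?,scc[2]=?,scc[3]=?,scc[4]=?,scc[5]=?)
step 3: low=(low[0]=0,low[1]=0,low[2]=0,low[3]=?,low[4]=?,low[5]=?); scc=(scc[0]=0,scc[1]=0,scc[2]=0,scc[3]=?,scc[4]=?,scc[5]=?)
step 4: low=(low[0]=0,low[1]=0,low[2]=0,low[3]=3,low[4]=?,low[5]=?); scc=(scc[0]=0,scc[1]=0,scc[2]=0,scc[3]=1,scc[4]=?,scc[5]=?)
step 5: low=(low[0]=0,low[1]=0,low[2]=0,low[3]=3,low[4]=4,low[5]=?); scc=(scc[0]=0,scc[1]=0,scc[2]=0,scc[3]=1,scc[4]=2,scc[5]=?)
step 6: low=(low[0]=0,low[1]=0,low[2]=0,low[3]=3,low[4]=4,low[5]=5); scc=(scc[0]=0,scc[1]=0,scc[2]=0,scc[3]=1,scc[4]=2,scc[5]=3)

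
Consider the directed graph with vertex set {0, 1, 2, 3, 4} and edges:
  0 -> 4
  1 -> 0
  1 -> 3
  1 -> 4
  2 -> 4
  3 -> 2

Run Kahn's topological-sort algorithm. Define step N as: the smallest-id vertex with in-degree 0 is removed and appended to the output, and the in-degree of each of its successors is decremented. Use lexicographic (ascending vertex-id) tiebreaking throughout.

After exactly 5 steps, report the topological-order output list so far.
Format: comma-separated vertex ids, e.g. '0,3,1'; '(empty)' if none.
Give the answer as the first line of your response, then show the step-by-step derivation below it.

1,0,3,2,4

step 1: output 1; order=[1]; indeg=(0,0,1,0,2)
step 2: output 0; order=[1,0]; indeg=(0,0,1,0,1)
step 3: output 3; order=[1,0,3]; indeg=(0,0,0,0,1)
step 4: output 2; order=[1,0,3,2]; indeg=(0,0,0,0,0)
step 5: output 4; order=[1,0,3,2,4]; indeg=(0,0,0,0,0)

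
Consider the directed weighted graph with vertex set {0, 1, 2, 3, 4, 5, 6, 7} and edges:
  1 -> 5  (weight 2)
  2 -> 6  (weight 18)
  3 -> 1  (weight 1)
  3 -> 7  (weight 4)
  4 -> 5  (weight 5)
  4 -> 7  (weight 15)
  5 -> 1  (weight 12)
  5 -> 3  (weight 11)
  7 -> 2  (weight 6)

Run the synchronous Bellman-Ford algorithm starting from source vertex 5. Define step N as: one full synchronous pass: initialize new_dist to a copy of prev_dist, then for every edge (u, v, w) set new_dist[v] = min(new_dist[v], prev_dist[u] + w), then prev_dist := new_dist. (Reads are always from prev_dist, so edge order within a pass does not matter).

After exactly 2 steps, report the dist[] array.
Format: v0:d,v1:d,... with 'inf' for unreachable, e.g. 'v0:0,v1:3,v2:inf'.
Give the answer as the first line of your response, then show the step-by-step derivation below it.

v0:inf,v1:12,v2:inf,v3:11,v4:inf,v5:0,v6:inf,v7:15

step 1: dist = v0:inf,v1:12,v2:inf,v3:11,v4:inf,v5:0,v6:inf,v7:inf
step 2: dist = v0:inf,v1:12,v2:inf,v3:11,v4:inf,v5:0,v6:inf,v7:15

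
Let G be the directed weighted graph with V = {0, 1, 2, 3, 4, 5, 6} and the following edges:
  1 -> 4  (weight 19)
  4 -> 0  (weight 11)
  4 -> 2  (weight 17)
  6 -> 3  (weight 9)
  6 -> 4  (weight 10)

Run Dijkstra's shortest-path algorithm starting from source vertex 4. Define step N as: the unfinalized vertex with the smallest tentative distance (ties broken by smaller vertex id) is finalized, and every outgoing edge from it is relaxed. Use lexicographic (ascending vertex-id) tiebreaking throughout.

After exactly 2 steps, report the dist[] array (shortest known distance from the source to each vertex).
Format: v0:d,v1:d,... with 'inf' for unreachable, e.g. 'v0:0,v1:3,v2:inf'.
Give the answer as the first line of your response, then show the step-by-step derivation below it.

v0:11,v1:inf,v2:17,v3:inf,v4:0,v5:inf,v6:inf

step 1: dist = v0:11,v1:inf,v2:17,v3:inf,v4:0,v5:inf,v6:inf
step 2: dist = v0:11,v1:inf,v2:17,v3:inf,v4:0,v5:inf,v6:inf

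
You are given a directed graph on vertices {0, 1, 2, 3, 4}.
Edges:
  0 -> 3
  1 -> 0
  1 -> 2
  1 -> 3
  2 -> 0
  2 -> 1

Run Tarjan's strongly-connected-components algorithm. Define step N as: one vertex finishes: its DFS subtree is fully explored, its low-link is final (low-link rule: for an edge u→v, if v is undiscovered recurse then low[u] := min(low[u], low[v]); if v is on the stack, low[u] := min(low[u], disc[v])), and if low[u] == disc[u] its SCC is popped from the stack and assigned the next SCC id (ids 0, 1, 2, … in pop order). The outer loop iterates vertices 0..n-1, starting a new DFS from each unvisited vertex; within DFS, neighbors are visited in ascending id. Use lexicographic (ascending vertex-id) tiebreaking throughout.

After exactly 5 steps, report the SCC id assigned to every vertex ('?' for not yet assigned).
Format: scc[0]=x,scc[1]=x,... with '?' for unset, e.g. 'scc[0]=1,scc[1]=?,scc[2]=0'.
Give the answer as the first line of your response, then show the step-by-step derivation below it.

scc[0]=1,scc[1]=2,scc[2]=2,scc[3]=0,scc[4]=3

step 1: low=(low[0]=0,low[1]=?,low[2]=?,low[3]=1,low[4]=?); scc=(scc[0]=?,scc[1]=?,scc[2]=?,scc[3]=0,scc[4]=?)
step 2: low=(low[0]=0,low[1]=?,low[2]=?,low[3]=1,low[4]=?); scc=(scc[0]=1,scc[1]=?,scc[2]=?,scc[3]=0,scc[4]=?)
step 3: low=(low[0]=0,low[1]=2,low[2]=2,low[3]=1,low[4]=?); scc=(scc[0]=1,scc[1]=?,scc[2]=?,scc[3]=0,scc[4]=?)
step 4: low=(low[0]=0,low[1]=2,low[2]=2,low[3]=1,low[4]=?); scc=(scc[0]=1,scc[1]=2,scc[2]=2,scc[3]=0,scc[4]=?)
step 5: low=(low[0]=0,low[1]=2,low[2]=2,low[3]=1,low[4]=4); scc=(scc[0]=1,scc[1]=2,scc[2]=2,scc[3]=0,scc[4]=3)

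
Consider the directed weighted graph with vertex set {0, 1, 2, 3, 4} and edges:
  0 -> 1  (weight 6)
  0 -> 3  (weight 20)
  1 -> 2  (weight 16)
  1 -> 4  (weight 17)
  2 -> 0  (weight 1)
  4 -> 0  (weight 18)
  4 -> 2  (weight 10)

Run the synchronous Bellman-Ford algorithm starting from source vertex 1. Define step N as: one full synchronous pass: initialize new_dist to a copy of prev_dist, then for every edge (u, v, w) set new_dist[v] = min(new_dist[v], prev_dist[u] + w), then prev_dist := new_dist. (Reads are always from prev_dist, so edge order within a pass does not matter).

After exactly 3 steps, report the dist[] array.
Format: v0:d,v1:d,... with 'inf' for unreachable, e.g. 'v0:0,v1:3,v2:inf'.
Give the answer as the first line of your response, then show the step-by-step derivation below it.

v0:17,v1:0,v2:16,v3:37,v4:17

step 1: dist = v0:inf,v1:0,v2:16,v3:inf,v4:17
step 2: dist = v0:17,v1:0,v2:16,v3:inf,v4:17
step 3: dist = v0:17,v1:0,v2:16,v3:37,v4:17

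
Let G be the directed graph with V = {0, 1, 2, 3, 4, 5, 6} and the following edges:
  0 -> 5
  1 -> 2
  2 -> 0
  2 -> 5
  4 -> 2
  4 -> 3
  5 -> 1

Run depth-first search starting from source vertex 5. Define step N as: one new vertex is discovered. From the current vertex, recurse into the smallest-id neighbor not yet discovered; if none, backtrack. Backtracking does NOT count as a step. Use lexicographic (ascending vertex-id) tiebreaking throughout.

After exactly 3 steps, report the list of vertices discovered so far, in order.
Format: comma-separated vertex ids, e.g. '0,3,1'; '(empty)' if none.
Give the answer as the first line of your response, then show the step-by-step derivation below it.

5,1,2

step 1: discover 5; path=5; order=5
step 2: discover 1; path=5>1; order=5,1
step 3: discover 2; path=5>1>2; order=5,1,2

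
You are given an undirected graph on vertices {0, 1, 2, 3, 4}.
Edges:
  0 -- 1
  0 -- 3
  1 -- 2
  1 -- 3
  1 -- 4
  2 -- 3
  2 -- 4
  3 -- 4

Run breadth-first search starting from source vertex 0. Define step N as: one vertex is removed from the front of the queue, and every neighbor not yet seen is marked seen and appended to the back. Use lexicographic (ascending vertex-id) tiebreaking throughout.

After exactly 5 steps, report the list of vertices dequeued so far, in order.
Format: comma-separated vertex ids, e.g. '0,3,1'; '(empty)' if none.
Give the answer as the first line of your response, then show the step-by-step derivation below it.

0,1,3,2,4

step 1: dequeue 0; queue=[1,3]; order=0
step 2: dequeue 1; queue=[3,2,4]; order=0,1
step 3: dequeue 3; queue=[2,4]; order=0,1,3
step 4: dequeue 2; queue=[4]; order=0,1,3,2
step 5: dequeue 4; queue=[(empty)]; order=0,1,3,2,4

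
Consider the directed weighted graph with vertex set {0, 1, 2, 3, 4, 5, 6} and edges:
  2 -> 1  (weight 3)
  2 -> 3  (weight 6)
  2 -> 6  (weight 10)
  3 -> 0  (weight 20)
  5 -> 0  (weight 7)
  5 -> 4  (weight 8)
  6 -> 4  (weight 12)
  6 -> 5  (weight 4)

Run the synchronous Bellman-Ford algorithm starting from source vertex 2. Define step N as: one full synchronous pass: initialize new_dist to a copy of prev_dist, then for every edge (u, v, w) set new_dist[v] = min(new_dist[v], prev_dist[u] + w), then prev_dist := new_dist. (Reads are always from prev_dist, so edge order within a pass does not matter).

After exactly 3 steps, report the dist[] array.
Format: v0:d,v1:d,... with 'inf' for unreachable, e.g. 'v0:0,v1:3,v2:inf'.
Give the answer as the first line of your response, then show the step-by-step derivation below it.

v0:21,v1:3,v2:0,v3:6,v4:22,v5:14,v6:10

step 1: dist = v0:inf,v1:3,v2:0,v3:6,v4:inf,v5:inf,v6:10
step 2: dist = v0:26,v1:3,v2:0,v3:6,v4:22,v5:14,v6:10
step 3: dist = v0:21,v1:3,v2:0,v3:6,v4:22,v5:14,v6:10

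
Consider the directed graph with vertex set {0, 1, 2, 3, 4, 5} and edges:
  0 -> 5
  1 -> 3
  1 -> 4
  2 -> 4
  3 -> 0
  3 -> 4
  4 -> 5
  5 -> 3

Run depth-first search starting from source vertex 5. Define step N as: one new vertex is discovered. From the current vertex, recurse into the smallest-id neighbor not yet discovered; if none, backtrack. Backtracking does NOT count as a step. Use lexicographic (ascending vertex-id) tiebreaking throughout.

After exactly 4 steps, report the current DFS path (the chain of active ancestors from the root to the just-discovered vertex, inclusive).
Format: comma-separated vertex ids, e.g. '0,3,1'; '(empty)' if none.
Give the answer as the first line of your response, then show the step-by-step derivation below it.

5,3,4

step 1: discover 5; path=5; order=5
step 2: discover 3; path=5>3; order=5,3
step 3: discover 0; path=5>3>0; order=5,3,0
step 4: discover 4; path=5>3>4; order=5,3,0,4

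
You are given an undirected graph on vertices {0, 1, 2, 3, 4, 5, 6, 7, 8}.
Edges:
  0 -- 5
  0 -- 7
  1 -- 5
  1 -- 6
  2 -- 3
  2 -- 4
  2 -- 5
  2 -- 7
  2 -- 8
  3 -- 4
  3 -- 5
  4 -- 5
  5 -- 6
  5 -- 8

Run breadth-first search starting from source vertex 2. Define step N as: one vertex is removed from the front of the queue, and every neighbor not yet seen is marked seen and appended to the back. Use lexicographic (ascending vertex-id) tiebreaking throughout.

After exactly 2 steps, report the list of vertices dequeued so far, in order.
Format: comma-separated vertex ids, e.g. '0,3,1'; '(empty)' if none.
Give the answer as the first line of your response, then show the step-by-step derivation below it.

2,3

step 1: dequeue 2; queue=[3,4,5,7,8]; order=2
step 2: dequeue 3; queue=[4,5,7,8]; order=2,3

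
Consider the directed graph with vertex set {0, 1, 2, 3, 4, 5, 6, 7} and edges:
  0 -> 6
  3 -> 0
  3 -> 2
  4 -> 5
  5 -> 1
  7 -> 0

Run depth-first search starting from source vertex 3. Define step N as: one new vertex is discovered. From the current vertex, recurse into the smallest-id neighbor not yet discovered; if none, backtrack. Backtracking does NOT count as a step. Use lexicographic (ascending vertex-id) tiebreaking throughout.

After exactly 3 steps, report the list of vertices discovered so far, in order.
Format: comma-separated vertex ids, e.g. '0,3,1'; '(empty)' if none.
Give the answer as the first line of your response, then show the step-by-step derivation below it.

3,0,6

step 1: discover 3; path=3; order=3
step 2: discover 0; path=3>0; order=3,0
step 3: discover 6; path=3>0>6; order=3,0,6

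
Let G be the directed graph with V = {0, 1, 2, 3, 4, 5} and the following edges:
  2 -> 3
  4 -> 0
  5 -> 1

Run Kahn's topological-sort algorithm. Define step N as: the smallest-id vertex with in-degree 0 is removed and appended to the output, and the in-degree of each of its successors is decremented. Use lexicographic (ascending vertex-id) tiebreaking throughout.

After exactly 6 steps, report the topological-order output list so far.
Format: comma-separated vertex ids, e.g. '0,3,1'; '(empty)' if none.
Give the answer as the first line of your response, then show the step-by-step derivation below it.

2,3,4,0,5,1

step 1: output 2; order=[2]; indeg=(1,1,0,0,0,0)
step 2: output 3; order=[2,3]; indeg=(1,1,0,0,0,0)
step 3: output 4; order=[2,3,4]; indeg=(0,1,0,0,0,0)
step 4: output 0; order=[2,3,4,0]; indeg=(0,1,0,0,0,0)
step 5: output 5; order=[2,3,4,0,5]; indeg=(0,0,0,0,0,0)
step 6: output 1; order=[2,3,4,0,5,1]; indeg=(0,0,0,0,0,0)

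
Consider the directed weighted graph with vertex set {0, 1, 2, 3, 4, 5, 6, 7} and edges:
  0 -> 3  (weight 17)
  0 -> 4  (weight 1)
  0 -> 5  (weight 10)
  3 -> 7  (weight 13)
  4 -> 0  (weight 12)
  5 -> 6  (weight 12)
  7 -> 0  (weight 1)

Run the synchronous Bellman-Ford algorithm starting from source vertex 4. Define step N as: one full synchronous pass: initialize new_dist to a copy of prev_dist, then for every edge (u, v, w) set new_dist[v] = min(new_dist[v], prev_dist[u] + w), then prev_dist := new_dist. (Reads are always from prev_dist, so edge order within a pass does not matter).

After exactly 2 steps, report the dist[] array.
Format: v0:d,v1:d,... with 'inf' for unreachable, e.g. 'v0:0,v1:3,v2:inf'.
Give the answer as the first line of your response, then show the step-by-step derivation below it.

v0:12,v1:inf,v2:inf,v3:29,v4:0,v5:22,v6:inf,v7:inf

step 1: dist = v0:12,v1:inf,v2:inf,v3:inf,v4:0,v5:inf,v6:inf,v7:inf
step 2: dist = v0:12,v1:inf,v2:inf,v3:29,v4:0,v5:22,v6:inf,v7:inf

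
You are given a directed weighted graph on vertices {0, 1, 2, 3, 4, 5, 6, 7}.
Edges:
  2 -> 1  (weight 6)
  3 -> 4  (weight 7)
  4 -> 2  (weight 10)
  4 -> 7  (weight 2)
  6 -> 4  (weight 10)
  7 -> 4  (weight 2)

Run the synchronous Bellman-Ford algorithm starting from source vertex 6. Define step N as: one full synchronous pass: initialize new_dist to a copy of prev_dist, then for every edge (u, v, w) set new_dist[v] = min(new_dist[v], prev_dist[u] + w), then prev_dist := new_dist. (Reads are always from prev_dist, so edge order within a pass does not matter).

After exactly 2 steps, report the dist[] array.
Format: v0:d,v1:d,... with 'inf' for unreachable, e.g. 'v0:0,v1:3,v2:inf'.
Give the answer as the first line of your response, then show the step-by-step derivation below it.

v0:inf,v1:inf,v2:20,v3:inf,v4:10,v5:inf,v6:0,v7:12

step 1: dist = v0:inf,v1:inf,v2:inf,v3:inf,v4:10,v5:inf,v6:0,v7:inf
step 2: dist = v0:inf,v1:inf,v2:20,v3:inf,v4:10,v5:inf,v6:0,v7:12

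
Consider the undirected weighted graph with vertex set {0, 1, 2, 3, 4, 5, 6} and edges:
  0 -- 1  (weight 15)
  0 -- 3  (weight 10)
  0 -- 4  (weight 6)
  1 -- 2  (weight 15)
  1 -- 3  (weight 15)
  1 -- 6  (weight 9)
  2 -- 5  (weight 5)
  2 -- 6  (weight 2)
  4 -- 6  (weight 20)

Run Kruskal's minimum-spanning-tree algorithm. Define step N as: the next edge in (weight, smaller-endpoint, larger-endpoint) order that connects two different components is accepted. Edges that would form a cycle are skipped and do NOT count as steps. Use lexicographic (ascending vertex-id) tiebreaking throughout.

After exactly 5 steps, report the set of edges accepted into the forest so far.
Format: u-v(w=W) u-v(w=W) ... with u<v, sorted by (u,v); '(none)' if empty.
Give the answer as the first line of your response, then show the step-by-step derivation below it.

0-3(w=10) 0-4(w=6) 1-6(w=9) 2-5(w=5) 2-6(w=2)

step 1: add edge 2-6 (w=2); MST = {2-6(w=2)}
step 2: add edge 2-5 (w=5); MST = {2-5(w=5) 2-6(w=2)}
step 3: add edge 0-4 (w=6); MST = {0-4(w=6) 2-5(w=5) 2-6(w=2)}
step 4: add edge 1-6 (w=9); MST = {0-4(w=6) 1-6(w=9) 2-5(w=5) 2-6(w=2)}
step 5: add edge 0-3 (w=10); MST = {0-3(w=10) 0-4(w=6) 1-6(w=9) 2-5(w=5) 2-6(w=2)}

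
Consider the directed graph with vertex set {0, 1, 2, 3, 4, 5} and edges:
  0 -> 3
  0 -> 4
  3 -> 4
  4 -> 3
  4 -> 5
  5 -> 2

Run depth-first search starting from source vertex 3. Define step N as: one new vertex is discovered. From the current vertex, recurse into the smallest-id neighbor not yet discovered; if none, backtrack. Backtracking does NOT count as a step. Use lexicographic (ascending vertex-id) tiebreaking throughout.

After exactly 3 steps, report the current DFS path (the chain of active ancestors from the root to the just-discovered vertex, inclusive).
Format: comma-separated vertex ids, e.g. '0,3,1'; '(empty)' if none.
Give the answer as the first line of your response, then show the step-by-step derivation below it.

3,4,5

step 1: discover 3; path=3; order=3
step 2: discover 4; path=3>4; order=3,4
step 3: discover 5; path=3>4>5; order=3,4,5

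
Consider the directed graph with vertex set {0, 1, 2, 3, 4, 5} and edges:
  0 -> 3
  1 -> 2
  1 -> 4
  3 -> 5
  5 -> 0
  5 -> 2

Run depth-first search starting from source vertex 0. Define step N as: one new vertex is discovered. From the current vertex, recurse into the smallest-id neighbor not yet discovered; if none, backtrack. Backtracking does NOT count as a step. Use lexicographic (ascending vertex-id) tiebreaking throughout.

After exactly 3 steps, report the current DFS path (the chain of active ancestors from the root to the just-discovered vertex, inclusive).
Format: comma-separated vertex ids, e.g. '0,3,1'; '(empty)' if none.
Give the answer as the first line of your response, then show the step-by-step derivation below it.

0,3,5

step 1: discover 0; path=0; order=0
step 2: discover 3; path=0>3; order=0,3
step 3: discover 5; path=0>3>5; order=0,3,5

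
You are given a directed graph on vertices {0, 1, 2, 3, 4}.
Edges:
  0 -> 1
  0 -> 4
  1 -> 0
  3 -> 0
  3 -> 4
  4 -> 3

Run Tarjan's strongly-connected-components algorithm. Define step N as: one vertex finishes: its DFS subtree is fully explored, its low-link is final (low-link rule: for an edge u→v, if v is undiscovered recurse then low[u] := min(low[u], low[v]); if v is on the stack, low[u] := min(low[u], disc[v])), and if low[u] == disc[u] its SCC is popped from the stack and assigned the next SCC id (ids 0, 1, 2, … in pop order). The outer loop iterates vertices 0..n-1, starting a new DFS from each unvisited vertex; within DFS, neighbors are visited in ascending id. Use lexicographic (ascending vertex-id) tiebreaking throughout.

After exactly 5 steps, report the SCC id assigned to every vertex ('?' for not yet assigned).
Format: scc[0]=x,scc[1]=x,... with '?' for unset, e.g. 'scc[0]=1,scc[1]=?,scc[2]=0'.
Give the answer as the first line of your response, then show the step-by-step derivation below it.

scc[0]=0,scc[1]=0,scc[2]=1,scc[3]=0,scc[4]=0

step 1: low=(low[0]=0,low[1]=0,low[2]=?,low[3]=?,low[4]=?); scc=(scc[0]=?,scc[1]=?,scc[2]=?,scc[3]=?,scc[4]=?)
step 2: low=(low[0]=0,low[1]=0,low[2]=?,low[3]=0,low[4]=2); scc=(scc[0]=?,scc[1]=?,scc[2]=?,scc[3]=?,scc[4]=?)
step 3: low=(low[0]=0,low[1]=0,low[2]=?,low[3]=0,low[4]=0); scc=(scc[0]=?,scc[1]=?,scc[2]=?,scc[3]=?,scc[4]=?)
step 4: low=(low[0]=0,low[1]=0,low[2]=?,low[3]=0,low[4]=0); scc=(scc[0]=0,scc[1]=0,scc[2]=?,scc[3]=0,scc[4]=0)
step 5: low=(low[0]=0,low[1]=0,low[2]=4,low[3]=0,low[4]=0); scc=(scc[0]=0,scc[1]=0,scc[2]=1,scc[3]=0,scc[4]=0)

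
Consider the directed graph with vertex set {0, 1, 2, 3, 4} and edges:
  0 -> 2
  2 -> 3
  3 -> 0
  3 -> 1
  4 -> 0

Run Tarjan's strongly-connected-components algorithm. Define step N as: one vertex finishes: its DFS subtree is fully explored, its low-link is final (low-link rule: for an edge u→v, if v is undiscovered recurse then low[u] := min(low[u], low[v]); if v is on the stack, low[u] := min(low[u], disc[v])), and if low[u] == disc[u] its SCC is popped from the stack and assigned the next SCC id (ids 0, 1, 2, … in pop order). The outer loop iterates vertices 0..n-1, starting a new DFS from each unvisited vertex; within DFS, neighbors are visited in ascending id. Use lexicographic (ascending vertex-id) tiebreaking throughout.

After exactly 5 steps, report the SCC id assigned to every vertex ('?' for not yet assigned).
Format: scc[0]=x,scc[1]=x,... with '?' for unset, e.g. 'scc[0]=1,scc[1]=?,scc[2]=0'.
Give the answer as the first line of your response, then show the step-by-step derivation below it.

scc[0]=1,scc[1]=0,scc[2]=1,scc[3]=1,scc[4]=2

step 1: low=(low[0]=0,low[1]=3,low[2]=1,low[3]=0,low[4]=?); scc=(scc[0]=?,scc[1]=0,scc[2]=?,scc[3]=?,scc[4]=?)
step 2: low=(low[0]=0,low[1]=3,low[2]=1,low[3]=0,low[4]=?); scc=(scc[0]=?,scc[1]=0,scc[2]=?,scc[3]=?,scc[4]=?)
step 3: low=(low[0]=0,low[1]=3,low[2]=0,low[3]=0,low[4]=?); scc=(scc[0]=?,scc[1]=0,scc[2]=?,scc[3]=?,scc[4]=?)
step 4: low=(low[0]=0,low[1]=3,low[2]=0,low[3]=0,low[4]=?); scc=(scc[0]=1,scc[1]=0,scc[2]=1,scc[3]=1,scc[4]=?)
step 5: low=(low[0]=0,low[1]=3,low[2]=0,low[3]=0,low[4]=4); scc=(scc[0]=1,scc[1]=0,scc[2]=1,scc[3]=1,scc[4]=2)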